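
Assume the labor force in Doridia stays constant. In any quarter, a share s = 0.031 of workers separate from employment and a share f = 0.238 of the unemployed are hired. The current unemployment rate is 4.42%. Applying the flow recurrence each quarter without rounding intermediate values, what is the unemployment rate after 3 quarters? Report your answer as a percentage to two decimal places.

Unemployment rate after three quarters ≈ 8.75%.

With a fixed labor force, u_{t+1} = u_t + s·(1−u_t) − f·u_t = u_t·(1−s−f) + s.
Here 1−s−f = 0.731 and s = 0.031.
u_1 = 0.044200 × 0.731 + 0.031 = 0.063310.
u_2 = 0.063310 × 0.731 + 0.031 = 0.077280.
u_3 = 0.077280 × 0.731 + 0.031 = 0.087492.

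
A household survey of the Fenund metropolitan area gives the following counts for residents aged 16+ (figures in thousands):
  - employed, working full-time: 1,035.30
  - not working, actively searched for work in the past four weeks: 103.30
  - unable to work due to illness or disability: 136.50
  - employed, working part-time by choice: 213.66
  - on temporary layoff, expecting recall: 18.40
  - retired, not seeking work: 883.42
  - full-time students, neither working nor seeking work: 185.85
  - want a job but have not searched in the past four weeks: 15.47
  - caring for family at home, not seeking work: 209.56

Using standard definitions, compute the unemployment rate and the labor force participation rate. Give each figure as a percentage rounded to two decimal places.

Unemployment rate ≈ 8.88%; labor force participation rate ≈ 48.93%.

Employed = 1,035.30 + 213.66 = 1,248.96 thousand.
Unemployed = 103.30 + 18.40 = 121.70 thousand (jobless and actively searching, or on temporary layoff).
Labor force = 1,248.96 + 121.70 = 1,370.66 thousand.
Not in labor force = 136.50 + 883.42 + 185.85 + 15.47 + 209.56 = 1,430.80 thousand (those not working and not actively searching are outside the labor force — including those who want a job but have given up searching).
Civilian working-age population = 1,370.66 + 1,430.80 = 2,801.46 thousand.
Unemployment rate = 121.70 / 1,370.66 = 8.88%.
Labor force participation rate = 1,370.66 / 2,801.46 = 48.93%.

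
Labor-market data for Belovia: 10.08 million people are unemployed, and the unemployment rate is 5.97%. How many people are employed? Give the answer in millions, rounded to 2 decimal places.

About 158.76 million are employed.

Labor force = U / u = 10.08 / 0.0597 ≈ 168.84 million.
Employed = labor force − unemployed = 168.84 − 10.08 = 158.76 million.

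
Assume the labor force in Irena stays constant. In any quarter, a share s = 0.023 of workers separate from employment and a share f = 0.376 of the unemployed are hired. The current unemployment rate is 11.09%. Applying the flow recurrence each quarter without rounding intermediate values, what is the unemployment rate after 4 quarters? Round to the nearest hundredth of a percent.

Unemployment rate after four quarters ≈ 6.46%.

With a fixed labor force, u_{t+1} = u_t + s·(1−u_t) − f·u_t = u_t·(1−s−f) + s.
Here 1−s−f = 0.601 and s = 0.023.
u_1 = 0.110900 × 0.601 + 0.023 = 0.089651.
u_2 = 0.089651 × 0.601 + 0.023 = 0.076880.
u_3 = 0.076880 × 0.601 + 0.023 = 0.069205.
u_4 = 0.069205 × 0.601 + 0.023 = 0.064592.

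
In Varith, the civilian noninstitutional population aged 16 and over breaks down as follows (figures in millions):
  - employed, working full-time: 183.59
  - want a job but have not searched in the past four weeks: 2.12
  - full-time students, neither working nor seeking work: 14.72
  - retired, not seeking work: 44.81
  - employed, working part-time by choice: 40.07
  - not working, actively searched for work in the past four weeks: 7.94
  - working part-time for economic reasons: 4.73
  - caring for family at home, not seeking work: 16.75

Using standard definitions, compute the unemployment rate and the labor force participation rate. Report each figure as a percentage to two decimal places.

Employed = 183.59 + 40.07 + 4.73 = 228.39 million (anyone who worked, including part-time for economic reasons, counts as employed).
Unemployed = 7.94 million.
Labor force = 228.39 + 7.94 = 236.33 million.
Not in labor force = 2.12 + 14.72 + 44.81 + 16.75 = 78.40 million (those not working and not actively searching are outside the labor force — including those who want a job but have given up searching).
Civilian working-age population = 236.33 + 78.40 = 314.73 million.
Unemployment rate = 7.94 / 236.33 = 3.36%.
Labor force participation rate = 236.33 / 314.73 = 75.09%.

Unemployment rate ≈ 3.36%; labor force participation rate ≈ 75.09%.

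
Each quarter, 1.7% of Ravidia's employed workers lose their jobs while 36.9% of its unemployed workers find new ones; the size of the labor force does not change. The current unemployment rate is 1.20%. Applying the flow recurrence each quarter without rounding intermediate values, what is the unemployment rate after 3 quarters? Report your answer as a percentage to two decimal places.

With a fixed labor force, u_{t+1} = u_t + s·(1−u_t) − f·u_t = u_t·(1−s−f) + s.
Here 1−s−f = 0.614 and s = 0.017.
u_1 = 0.012000 × 0.614 + 0.017 = 0.024368.
u_2 = 0.024368 × 0.614 + 0.017 = 0.031962.
u_3 = 0.031962 × 0.614 + 0.017 = 0.036625.

Unemployment rate after three quarters ≈ 3.66%.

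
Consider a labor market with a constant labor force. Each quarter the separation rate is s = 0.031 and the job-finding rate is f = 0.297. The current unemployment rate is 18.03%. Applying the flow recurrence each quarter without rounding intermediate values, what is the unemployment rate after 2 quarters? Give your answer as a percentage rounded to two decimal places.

With a fixed labor force, u_{t+1} = u_t + s·(1−u_t) − f·u_t = u_t·(1−s−f) + s.
Here 1−s−f = 0.672 and s = 0.031.
u_1 = 0.180300 × 0.672 + 0.031 = 0.152162.
u_2 = 0.152162 × 0.672 + 0.031 = 0.133253.

Unemployment rate after two quarters ≈ 13.33%.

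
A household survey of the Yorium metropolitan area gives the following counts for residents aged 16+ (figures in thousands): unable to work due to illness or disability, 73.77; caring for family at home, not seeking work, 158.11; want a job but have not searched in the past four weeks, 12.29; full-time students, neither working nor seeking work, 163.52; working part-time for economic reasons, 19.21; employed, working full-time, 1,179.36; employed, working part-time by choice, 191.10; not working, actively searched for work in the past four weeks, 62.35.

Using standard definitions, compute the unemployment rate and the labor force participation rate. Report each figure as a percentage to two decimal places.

Unemployment rate ≈ 4.29%; labor force participation rate ≈ 78.08%.

Employed = 19.21 + 1,179.36 + 191.10 = 1,389.67 thousand (anyone who worked, including part-time for economic reasons, counts as employed).
Unemployed = 62.35 thousand.
Labor force = 1,389.67 + 62.35 = 1,452.02 thousand.
Not in labor force = 73.77 + 158.11 + 12.29 + 163.52 = 407.69 thousand (those not working and not actively searching are outside the labor force — including those who want a job but have given up searching).
Civilian working-age population = 1,452.02 + 407.69 = 1,859.71 thousand.
Unemployment rate = 62.35 / 1,452.02 = 4.29%.
Labor force participation rate = 1,452.02 / 1,859.71 = 78.08%.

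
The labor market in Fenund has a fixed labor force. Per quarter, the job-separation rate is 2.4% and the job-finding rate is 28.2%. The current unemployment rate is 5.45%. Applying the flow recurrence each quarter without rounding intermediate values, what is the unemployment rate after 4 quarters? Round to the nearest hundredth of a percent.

Unemployment rate after four quarters ≈ 7.29%.

With a fixed labor force, u_{t+1} = u_t + s·(1−u_t) − f·u_t = u_t·(1−s−f) + s.
Here 1−s−f = 0.694 and s = 0.024.
u_1 = 0.054500 × 0.694 + 0.024 = 0.061823.
u_2 = 0.061823 × 0.694 + 0.024 = 0.066905.
u_3 = 0.066905 × 0.694 + 0.024 = 0.070432.
u_4 = 0.070432 × 0.694 + 0.024 = 0.072880.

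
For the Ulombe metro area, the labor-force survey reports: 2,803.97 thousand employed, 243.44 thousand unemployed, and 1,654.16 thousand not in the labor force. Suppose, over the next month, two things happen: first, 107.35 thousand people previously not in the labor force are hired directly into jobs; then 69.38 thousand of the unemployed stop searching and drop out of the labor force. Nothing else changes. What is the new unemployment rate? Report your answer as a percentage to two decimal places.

New unemployment rate ≈ 5.64%.

Initially, labor force = 2,803.97 + 243.44 = 3,047.41 thousand, so u = 243.44/3,047.41 = 7.99%.
After the first change, employed and labor force both rise by 107.35; unemployed unchanged → E = 2,911.32, U = 243.44, labor force = 3,154.76 thousand.
After the second change, unemployed and labor force both fall by 69.38 → E = 2,911.32, U = 174.06, labor force = 3,085.38 thousand.
New unemployment rate = 174.06 / 3,085.38 = 5.64%.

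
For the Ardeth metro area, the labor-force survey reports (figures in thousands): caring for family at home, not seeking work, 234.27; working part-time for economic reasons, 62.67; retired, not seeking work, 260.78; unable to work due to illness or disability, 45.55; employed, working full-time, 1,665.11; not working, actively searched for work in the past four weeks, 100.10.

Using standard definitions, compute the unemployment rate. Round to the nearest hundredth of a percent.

Employed = 62.67 + 1,665.11 = 1,727.78 thousand (anyone who worked, including part-time for economic reasons, counts as employed).
Unemployed = 100.10 thousand.
Labor force = 1,727.78 + 100.10 = 1,827.88 thousand.
Unemployment rate = 100.10 / 1,827.88 = 5.48%.

Unemployment rate ≈ 5.48%.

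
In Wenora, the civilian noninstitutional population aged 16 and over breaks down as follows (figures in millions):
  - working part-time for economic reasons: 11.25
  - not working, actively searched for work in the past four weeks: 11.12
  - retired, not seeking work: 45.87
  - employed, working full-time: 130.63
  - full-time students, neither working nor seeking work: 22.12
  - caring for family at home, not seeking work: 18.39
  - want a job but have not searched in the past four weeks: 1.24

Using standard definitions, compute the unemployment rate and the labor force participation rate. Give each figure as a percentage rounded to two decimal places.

Employed = 11.25 + 130.63 = 141.88 million (anyone who worked, including part-time for economic reasons, counts as employed).
Unemployed = 11.12 million.
Labor force = 141.88 + 11.12 = 153.00 million.
Not in labor force = 45.87 + 22.12 + 18.39 + 1.24 = 87.62 million (those not working and not actively searching are outside the labor force — including those who want a job but have given up searching).
Civilian working-age population = 153.00 + 87.62 = 240.62 million.
Unemployment rate = 11.12 / 153.00 = 7.27%.
Labor force participation rate = 153.00 / 240.62 = 63.59%.

Unemployment rate ≈ 7.27%; labor force participation rate ≈ 63.59%.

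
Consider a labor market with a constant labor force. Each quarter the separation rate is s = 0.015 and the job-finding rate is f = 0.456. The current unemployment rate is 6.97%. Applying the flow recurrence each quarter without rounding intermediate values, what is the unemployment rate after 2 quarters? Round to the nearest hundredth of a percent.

Unemployment rate after two quarters ≈ 4.24%.

With a fixed labor force, u_{t+1} = u_t + s·(1−u_t) − f·u_t = u_t·(1−s−f) + s.
Here 1−s−f = 0.529 and s = 0.015.
u_1 = 0.069700 × 0.529 + 0.015 = 0.051871.
u_2 = 0.051871 × 0.529 + 0.015 = 0.042440.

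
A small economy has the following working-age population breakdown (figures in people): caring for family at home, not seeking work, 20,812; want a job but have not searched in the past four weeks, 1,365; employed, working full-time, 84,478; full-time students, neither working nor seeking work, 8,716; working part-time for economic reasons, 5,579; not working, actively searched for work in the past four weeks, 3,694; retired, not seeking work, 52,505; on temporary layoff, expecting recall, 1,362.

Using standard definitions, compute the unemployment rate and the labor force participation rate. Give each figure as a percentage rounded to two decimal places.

Unemployment rate ≈ 5.32%; labor force participation rate ≈ 53.28%.

Employed = 84,478 + 5,579 = 90,057 (anyone who worked, including part-time for economic reasons, counts as employed).
Unemployed = 3,694 + 1,362 = 5,056 (jobless and actively searching, or on temporary layoff).
Labor force = 90,057 + 5,056 = 95,113.
Not in labor force = 20,812 + 1,365 + 8,716 + 52,505 = 83,398 (those not working and not actively searching are outside the labor force — including those who want a job but have given up searching).
Civilian working-age population = 95,113 + 83,398 = 178,511.
Unemployment rate = 5,056 / 95,113 = 5.32%.
Labor force participation rate = 95,113 / 178,511 = 53.28%.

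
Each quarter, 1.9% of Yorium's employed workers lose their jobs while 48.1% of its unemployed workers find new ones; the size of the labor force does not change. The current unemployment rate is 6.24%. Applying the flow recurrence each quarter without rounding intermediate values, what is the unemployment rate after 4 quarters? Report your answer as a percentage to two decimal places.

Unemployment rate after four quarters ≈ 3.95%.

With a fixed labor force, u_{t+1} = u_t + s·(1−u_t) − f·u_t = u_t·(1−s−f) + s.
Here 1−s−f = 0.500 and s = 0.019.
u_1 = 0.062400 × 0.500 + 0.019 = 0.050200.
u_2 = 0.050200 × 0.500 + 0.019 = 0.044100.
u_3 = 0.044100 × 0.500 + 0.019 = 0.041050.
u_4 = 0.041050 × 0.500 + 0.019 = 0.039525.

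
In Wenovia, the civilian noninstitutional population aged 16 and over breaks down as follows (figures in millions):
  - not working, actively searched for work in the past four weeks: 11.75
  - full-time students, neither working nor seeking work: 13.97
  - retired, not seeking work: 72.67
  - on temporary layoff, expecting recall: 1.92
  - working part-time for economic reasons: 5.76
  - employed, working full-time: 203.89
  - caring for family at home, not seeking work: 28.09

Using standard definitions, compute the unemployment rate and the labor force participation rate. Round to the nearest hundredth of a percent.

Unemployment rate ≈ 6.12%; labor force participation rate ≈ 66.06%.

Employed = 5.76 + 203.89 = 209.65 million (anyone who worked, including part-time for economic reasons, counts as employed).
Unemployed = 11.75 + 1.92 = 13.67 million (jobless and actively searching, or on temporary layoff).
Labor force = 209.65 + 13.67 = 223.32 million.
Not in labor force = 13.97 + 72.67 + 28.09 = 114.73 million (those not working and not actively searching are outside the labor force).
Civilian working-age population = 223.32 + 114.73 = 338.05 million.
Unemployment rate = 13.67 / 223.32 = 6.12%.
Labor force participation rate = 223.32 / 338.05 = 66.06%.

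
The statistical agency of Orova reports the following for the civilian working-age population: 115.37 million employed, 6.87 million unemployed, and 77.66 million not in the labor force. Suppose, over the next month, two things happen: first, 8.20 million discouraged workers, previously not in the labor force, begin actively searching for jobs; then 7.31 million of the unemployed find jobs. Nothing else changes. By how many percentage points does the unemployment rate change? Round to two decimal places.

Initially, labor force = 115.37 + 6.87 = 122.24 million, so u = 6.87/122.24 = 5.62%.
After the first change, unemployed and labor force both rise by 8.20 → E = 115.37, U = 15.07, labor force = 130.44 million.
After the second change, unemployed falls and employed rises by 7.31; labor force unchanged → E = 122.68, U = 7.76, labor force = 130.44 million.
New unemployment rate = 7.76 / 130.44 = 5.95%.
Change = 5.95% − 5.62% = +0.33 percentage points.

The unemployment rate changes by +0.33 percentage points.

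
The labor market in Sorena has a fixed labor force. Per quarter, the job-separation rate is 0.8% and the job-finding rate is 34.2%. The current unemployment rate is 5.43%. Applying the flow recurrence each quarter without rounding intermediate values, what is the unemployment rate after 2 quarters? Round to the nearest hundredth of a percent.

Unemployment rate after two quarters ≈ 3.61%.

With a fixed labor force, u_{t+1} = u_t + s·(1−u_t) − f·u_t = u_t·(1−s−f) + s.
Here 1−s−f = 0.650 and s = 0.008.
u_1 = 0.054300 × 0.650 + 0.008 = 0.043295.
u_2 = 0.043295 × 0.650 + 0.008 = 0.036142.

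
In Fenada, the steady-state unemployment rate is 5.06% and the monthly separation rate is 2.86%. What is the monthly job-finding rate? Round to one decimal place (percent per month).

Job-finding rate ≈ 53.7% per month.

From u* = s/(s+f): f = s·(1−u)/u.
f = 2.86 × (1 − 0.0506) / 0.0506 = 2.7153 / 0.0506 ≈ 53.7% per month.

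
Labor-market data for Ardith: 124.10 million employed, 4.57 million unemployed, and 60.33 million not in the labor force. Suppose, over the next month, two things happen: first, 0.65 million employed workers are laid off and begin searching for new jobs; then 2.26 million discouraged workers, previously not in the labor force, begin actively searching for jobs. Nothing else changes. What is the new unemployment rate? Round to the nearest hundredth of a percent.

Initially, labor force = 124.10 + 4.57 = 128.67 million, so u = 4.57/128.67 = 3.55%.
After the first change, employed falls and unemployed rises by 0.65; labor force unchanged → E = 123.45, U = 5.22, labor force = 128.67 million.
After the second change, unemployed and labor force both rise by 2.26 → E = 123.45, U = 7.48, labor force = 130.93 million.
New unemployment rate = 7.48 / 130.93 = 5.71%.

New unemployment rate ≈ 5.71%.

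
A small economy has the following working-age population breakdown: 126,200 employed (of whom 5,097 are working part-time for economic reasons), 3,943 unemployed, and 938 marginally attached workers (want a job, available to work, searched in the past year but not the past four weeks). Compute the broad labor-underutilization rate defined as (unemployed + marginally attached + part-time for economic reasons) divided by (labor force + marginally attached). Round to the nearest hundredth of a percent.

Labor force = 126,200 + 3,943 = 130,143.
Numerator = 3,943 + 938 + 5,097 = 9,978.
Denominator = 130,143 + 938 = 131,081.
Broad rate = 9,978 / 131,081 = 7.61%.

Broad underutilization rate ≈ 7.61%.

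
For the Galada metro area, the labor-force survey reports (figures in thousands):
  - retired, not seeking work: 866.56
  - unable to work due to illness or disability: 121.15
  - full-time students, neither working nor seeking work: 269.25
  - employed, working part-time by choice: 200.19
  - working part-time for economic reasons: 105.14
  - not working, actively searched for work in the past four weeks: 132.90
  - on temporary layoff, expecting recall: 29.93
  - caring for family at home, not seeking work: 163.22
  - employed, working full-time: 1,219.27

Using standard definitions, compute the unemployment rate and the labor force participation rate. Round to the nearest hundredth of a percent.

Employed = 200.19 + 105.14 + 1,219.27 = 1,524.60 thousand (anyone who worked, including part-time for economic reasons, counts as employed).
Unemployed = 132.90 + 29.93 = 162.83 thousand (jobless and actively searching, or on temporary layoff).
Labor force = 1,524.60 + 162.83 = 1,687.43 thousand.
Not in labor force = 866.56 + 121.15 + 269.25 + 163.22 = 1,420.18 thousand (those not working and not actively searching are outside the labor force).
Civilian working-age population = 1,687.43 + 1,420.18 = 3,107.61 thousand.
Unemployment rate = 162.83 / 1,687.43 = 9.65%.
Labor force participation rate = 1,687.43 / 3,107.61 = 54.30%.

Unemployment rate ≈ 9.65%; labor force participation rate ≈ 54.30%.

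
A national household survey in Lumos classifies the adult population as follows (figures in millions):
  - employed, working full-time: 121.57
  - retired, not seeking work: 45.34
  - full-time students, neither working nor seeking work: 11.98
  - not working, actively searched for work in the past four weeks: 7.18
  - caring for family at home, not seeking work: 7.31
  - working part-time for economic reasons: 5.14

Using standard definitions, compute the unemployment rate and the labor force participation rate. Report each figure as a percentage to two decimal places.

Employed = 121.57 + 5.14 = 126.71 million (anyone who worked, including part-time for economic reasons, counts as employed).
Unemployed = 7.18 million.
Labor force = 126.71 + 7.18 = 133.89 million.
Not in labor force = 45.34 + 11.98 + 7.31 = 64.63 million (those not working and not actively searching are outside the labor force).
Civilian working-age population = 133.89 + 64.63 = 198.52 million.
Unemployment rate = 7.18 / 133.89 = 5.36%.
Labor force participation rate = 133.89 / 198.52 = 67.44%.

Unemployment rate ≈ 5.36%; labor force participation rate ≈ 67.44%.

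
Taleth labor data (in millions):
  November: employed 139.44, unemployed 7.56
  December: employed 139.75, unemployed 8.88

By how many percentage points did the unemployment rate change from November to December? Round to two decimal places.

The unemployment rate changed by +0.83 percentage points.

November: labor force = 139.44 + 7.56 = 147.00; u = 7.56/147.00 = 5.14%.
December: labor force = 139.75 + 8.88 = 148.63; u = 8.88/148.63 = 5.97%.
Change = 5.97% − 5.14% = +0.83 pp.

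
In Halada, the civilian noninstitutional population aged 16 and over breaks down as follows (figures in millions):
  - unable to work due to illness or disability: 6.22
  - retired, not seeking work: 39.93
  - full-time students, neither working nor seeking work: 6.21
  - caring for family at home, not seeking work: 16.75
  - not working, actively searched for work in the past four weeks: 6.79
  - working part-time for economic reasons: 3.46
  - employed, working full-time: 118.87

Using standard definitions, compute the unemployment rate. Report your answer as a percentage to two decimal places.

Employed = 3.46 + 118.87 = 122.33 million (anyone who worked, including part-time for economic reasons, counts as employed).
Unemployed = 6.79 million.
Labor force = 122.33 + 6.79 = 129.12 million.
Unemployment rate = 6.79 / 129.12 = 5.26%.

Unemployment rate ≈ 5.26%.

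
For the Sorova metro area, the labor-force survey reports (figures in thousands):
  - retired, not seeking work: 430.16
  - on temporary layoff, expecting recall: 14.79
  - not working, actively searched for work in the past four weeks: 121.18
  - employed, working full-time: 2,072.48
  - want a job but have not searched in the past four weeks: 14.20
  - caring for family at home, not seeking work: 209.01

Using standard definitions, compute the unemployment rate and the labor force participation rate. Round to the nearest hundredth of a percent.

Unemployment rate ≈ 6.16%; labor force participation rate ≈ 77.17%.

Employed = 2,072.48 thousand.
Unemployed = 14.79 + 121.18 = 135.97 thousand (jobless and actively searching, or on temporary layoff).
Labor force = 2,072.48 + 135.97 = 2,208.45 thousand.
Not in labor force = 430.16 + 14.20 + 209.01 = 653.37 thousand (those not working and not actively searching are outside the labor force — including those who want a job but have given up searching).
Civilian working-age population = 2,208.45 + 653.37 = 2,861.82 thousand.
Unemployment rate = 135.97 / 2,208.45 = 6.16%.
Labor force participation rate = 2,208.45 / 2,861.82 = 77.17%.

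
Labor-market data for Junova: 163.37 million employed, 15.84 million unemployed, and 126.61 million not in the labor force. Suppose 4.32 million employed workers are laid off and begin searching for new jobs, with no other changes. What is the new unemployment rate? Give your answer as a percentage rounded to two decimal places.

Initially, labor force = 163.37 + 15.84 = 179.21 million, so u = 15.84/179.21 = 8.84%.
After the change, employed falls and unemployed rises by 4.32; labor force unchanged → E = 159.05, U = 20.16, labor force = 179.21 million.
New unemployment rate = 20.16 / 179.21 = 11.25%.

New unemployment rate ≈ 11.25%.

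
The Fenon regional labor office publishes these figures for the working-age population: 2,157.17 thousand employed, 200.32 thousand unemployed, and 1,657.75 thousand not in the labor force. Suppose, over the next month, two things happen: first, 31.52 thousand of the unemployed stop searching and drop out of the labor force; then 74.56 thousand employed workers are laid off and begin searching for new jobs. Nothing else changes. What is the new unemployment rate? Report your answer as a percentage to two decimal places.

Initially, labor force = 2,157.17 + 200.32 = 2,357.49 thousand, so u = 200.32/2,357.49 = 8.50%.
After the first change, unemployed and labor force both fall by 31.52 → E = 2,157.17, U = 168.80, labor force = 2,325.97 thousand.
After the second change, employed falls and unemployed rises by 74.56; labor force unchanged → E = 2,082.61, U = 243.36, labor force = 2,325.97 thousand.
New unemployment rate = 243.36 / 2,325.97 = 10.46%.

New unemployment rate ≈ 10.46%.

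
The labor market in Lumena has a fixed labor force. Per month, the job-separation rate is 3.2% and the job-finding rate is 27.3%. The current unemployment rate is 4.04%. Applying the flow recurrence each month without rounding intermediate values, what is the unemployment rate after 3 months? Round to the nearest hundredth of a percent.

With a fixed labor force, u_{t+1} = u_t + s·(1−u_t) − f·u_t = u_t·(1−s−f) + s.
Here 1−s−f = 0.695 and s = 0.032.
u_1 = 0.040400 × 0.695 + 0.032 = 0.060078.
u_2 = 0.060078 × 0.695 + 0.032 = 0.073754.
u_3 = 0.073754 × 0.695 + 0.032 = 0.083259.

Unemployment rate after three months ≈ 8.33%.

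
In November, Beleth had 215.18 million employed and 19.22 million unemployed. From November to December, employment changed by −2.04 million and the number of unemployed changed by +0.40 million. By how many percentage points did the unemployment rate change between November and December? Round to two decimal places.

The unemployment rate changed by +0.23 percentage points.

November: labor force = 215.18 + 19.22 = 234.40; u = 19.22/234.40 = 8.20%.
December: labor force = 213.14 + 19.62 = 232.76; u = 19.62/232.76 = 8.43%.
Change = 8.43% − 8.20% = +0.23 pp.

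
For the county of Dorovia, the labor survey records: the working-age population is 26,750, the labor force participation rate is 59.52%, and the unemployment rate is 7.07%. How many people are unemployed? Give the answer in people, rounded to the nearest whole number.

About 1,126 are unemployed.

Labor force = 0.5952 × 26,750 = 15,922.
Unemployed = 0.0707 × 15,922 ≈ 1,126.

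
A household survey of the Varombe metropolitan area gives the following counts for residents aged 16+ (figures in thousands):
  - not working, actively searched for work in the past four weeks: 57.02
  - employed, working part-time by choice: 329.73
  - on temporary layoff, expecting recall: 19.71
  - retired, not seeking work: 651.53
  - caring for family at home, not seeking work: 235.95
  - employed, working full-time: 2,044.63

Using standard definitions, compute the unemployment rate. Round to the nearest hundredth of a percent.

Unemployment rate ≈ 3.13%.

Employed = 329.73 + 2,044.63 = 2,374.36 thousand.
Unemployed = 57.02 + 19.71 = 76.73 thousand (jobless and actively searching, or on temporary layoff).
Labor force = 2,374.36 + 76.73 = 2,451.09 thousand.
Unemployment rate = 76.73 / 2,451.09 = 3.13%.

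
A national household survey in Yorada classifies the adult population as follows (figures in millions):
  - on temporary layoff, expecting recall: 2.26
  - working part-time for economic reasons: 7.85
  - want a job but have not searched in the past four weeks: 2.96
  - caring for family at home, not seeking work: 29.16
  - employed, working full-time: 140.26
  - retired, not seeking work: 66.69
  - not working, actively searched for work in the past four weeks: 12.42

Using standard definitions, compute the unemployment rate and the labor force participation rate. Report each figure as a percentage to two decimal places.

Unemployment rate ≈ 9.02%; labor force participation rate ≈ 62.23%.

Employed = 7.85 + 140.26 = 148.11 million (anyone who worked, including part-time for economic reasons, counts as employed).
Unemployed = 2.26 + 12.42 = 14.68 million (jobless and actively searching, or on temporary layoff).
Labor force = 148.11 + 14.68 = 162.79 million.
Not in labor force = 2.96 + 29.16 + 66.69 = 98.81 million (those not working and not actively searching are outside the labor force — including those who want a job but have given up searching).
Civilian working-age population = 162.79 + 98.81 = 261.60 million.
Unemployment rate = 14.68 / 162.79 = 9.02%.
Labor force participation rate = 162.79 / 261.60 = 62.23%.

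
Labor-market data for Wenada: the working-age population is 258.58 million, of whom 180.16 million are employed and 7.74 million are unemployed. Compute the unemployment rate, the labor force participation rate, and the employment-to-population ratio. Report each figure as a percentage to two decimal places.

Unemployment rate ≈ 4.12%; labor force participation rate ≈ 72.67%; employment-population ratio ≈ 69.67%.

Labor force = employed + unemployed = 180.16 + 7.74 = 187.90 million.
Unemployment rate = 7.74 / 187.90 = 4.12%.
Labor force participation rate = 187.90 / 258.58 = 72.67%.
Employment-population ratio = 180.16 / 258.58 = 69.67%.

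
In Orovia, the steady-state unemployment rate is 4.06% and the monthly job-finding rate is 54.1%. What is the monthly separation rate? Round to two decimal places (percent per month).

From u* = s/(s+f): s = u·f/(1−u).
s = 0.0406 × 54.1 / (1 − 0.0406) = 2.1965 / 0.9594 ≈ 2.29% per month.

Separation rate ≈ 2.29% per month.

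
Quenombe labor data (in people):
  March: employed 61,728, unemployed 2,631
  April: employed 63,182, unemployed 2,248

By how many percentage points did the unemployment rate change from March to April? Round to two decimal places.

March: labor force = 61,728 + 2,631 = 64,359; u = 2,631/64,359 = 4.09%.
April: labor force = 63,182 + 2,248 = 65,430; u = 2,248/65,430 = 3.44%.
Change = 3.44% − 4.09% = −0.65 pp.

The unemployment rate changed by −0.65 percentage points.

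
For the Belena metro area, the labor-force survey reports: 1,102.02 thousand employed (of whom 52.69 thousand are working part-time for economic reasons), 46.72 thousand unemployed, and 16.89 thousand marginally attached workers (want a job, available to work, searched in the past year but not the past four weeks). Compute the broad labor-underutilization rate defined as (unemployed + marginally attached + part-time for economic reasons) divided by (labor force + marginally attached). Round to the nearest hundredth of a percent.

Labor force = 1,102.02 + 46.72 = 1,148.74 thousand.
Numerator = 46.72 + 16.89 + 52.69 = 116.30 thousand.
Denominator = 1,148.74 + 16.89 = 1,165.63 thousand.
Broad rate = 116.30 / 1,165.63 = 9.98%.

Broad underutilization rate ≈ 9.98%.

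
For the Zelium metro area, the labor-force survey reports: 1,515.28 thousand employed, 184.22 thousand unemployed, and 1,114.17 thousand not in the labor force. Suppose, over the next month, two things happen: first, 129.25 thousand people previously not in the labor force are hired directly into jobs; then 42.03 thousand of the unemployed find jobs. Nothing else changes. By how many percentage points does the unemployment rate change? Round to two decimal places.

Initially, labor force = 1,515.28 + 184.22 = 1,699.50 thousand, so u = 184.22/1,699.50 = 10.84%.
After the first change, employed and labor force both rise by 129.25; unemployed unchanged → E = 1,644.53, U = 184.22, labor force = 1,828.75 thousand.
After the second change, unemployed falls and employed rises by 42.03; labor force unchanged → E = 1,686.56, U = 142.19, labor force = 1,828.75 thousand.
New unemployment rate = 142.19 / 1,828.75 = 7.78%.
Change = 7.78% − 10.84% = −3.06 percentage points.

The unemployment rate changes by −3.06 percentage points.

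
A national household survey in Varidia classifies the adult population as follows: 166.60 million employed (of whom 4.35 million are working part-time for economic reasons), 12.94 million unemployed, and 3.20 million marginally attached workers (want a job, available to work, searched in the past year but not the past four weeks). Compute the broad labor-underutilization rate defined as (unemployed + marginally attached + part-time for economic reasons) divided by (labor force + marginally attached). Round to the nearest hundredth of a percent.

Broad underutilization rate ≈ 11.21%.

Labor force = 166.60 + 12.94 = 179.54 million.
Numerator = 12.94 + 3.20 + 4.35 = 20.49 million.
Denominator = 179.54 + 3.20 = 182.74 million.
Broad rate = 20.49 / 182.74 = 11.21%.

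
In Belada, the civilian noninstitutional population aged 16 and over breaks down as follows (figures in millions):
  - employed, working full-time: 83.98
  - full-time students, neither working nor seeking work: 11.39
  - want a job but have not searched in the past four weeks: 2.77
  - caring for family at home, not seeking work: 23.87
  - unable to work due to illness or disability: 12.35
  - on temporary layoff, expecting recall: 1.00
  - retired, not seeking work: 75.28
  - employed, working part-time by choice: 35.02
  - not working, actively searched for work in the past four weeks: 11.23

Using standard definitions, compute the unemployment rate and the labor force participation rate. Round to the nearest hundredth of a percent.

Unemployment rate ≈ 9.32%; labor force participation rate ≈ 51.08%.

Employed = 83.98 + 35.02 = 119.00 million.
Unemployed = 1.00 + 11.23 = 12.23 million (jobless and actively searching, or on temporary layoff).
Labor force = 119.00 + 12.23 = 131.23 million.
Not in labor force = 11.39 + 2.77 + 23.87 + 12.35 + 75.28 = 125.66 million (those not working and not actively searching are outside the labor force — including those who want a job but have given up searching).
Civilian working-age population = 131.23 + 125.66 = 256.89 million.
Unemployment rate = 12.23 / 131.23 = 9.32%.
Labor force participation rate = 131.23 / 256.89 = 51.08%.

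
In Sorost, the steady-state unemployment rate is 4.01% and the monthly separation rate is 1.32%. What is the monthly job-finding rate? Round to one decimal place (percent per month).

From u* = s/(s+f): f = s·(1−u)/u.
f = 1.32 × (1 − 0.0401) / 0.0401 = 1.2671 / 0.0401 ≈ 31.6% per month.

Job-finding rate ≈ 31.6% per month.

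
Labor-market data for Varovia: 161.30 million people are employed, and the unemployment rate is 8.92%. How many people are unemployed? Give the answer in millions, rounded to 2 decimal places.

About 15.80 million are unemployed.

Let U be the number unemployed. The labor force is E + U, and U/(E+U) = 0.0892.
So U = 0.0892 × 161.30 / (1 − 0.0892) = 14.3880 / 0.9108 ≈ 15.80 million.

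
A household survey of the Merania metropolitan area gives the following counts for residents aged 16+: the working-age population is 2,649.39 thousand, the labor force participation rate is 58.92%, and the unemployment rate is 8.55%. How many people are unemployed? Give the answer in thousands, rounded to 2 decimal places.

Labor force = 0.5892 × 2,649.39 = 1,561.02 thousand.
Unemployed = 0.0855 × 1,561.02 ≈ 133.47 thousand.

About 133.47 thousand are unemployed.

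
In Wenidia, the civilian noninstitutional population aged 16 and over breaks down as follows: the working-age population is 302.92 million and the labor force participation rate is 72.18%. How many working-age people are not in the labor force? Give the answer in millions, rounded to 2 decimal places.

About 84.27 million are not in the labor force.

Share not in the labor force = 1 − 0.7218 = 0.2782.
Not in labor force = 0.2782 × 302.92 ≈ 84.27 million.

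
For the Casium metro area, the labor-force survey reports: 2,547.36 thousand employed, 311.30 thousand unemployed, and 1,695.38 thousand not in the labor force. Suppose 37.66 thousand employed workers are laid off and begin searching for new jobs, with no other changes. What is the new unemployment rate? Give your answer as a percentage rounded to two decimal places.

New unemployment rate ≈ 12.21%.

Initially, labor force = 2,547.36 + 311.30 = 2,858.66 thousand, so u = 311.30/2,858.66 = 10.89%.
After the change, employed falls and unemployed rises by 37.66; labor force unchanged → E = 2,509.70, U = 348.96, labor force = 2,858.66 thousand.
New unemployment rate = 348.96 / 2,858.66 = 12.21%.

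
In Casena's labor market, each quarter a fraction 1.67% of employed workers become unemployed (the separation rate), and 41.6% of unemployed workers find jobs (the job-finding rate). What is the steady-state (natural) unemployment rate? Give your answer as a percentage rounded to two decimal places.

Steady-state unemployment rate ≈ 3.86%.

At steady state the flows balance: s·E = f·U, so U/(E+U) = s/(s+f).
u* = 1.67 / (1.67 + 41.6) = 1.67 / 43.27 = 3.86%.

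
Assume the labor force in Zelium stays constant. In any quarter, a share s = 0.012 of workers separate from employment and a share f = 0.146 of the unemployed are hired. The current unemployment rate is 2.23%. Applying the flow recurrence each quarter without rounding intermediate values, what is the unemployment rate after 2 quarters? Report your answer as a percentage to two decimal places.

With a fixed labor force, u_{t+1} = u_t + s·(1−u_t) − f·u_t = u_t·(1−s−f) + s.
Here 1−s−f = 0.842 and s = 0.012.
u_1 = 0.022300 × 0.842 + 0.012 = 0.030777.
u_2 = 0.030777 × 0.842 + 0.012 = 0.037914.

Unemployment rate after two quarters ≈ 3.79%.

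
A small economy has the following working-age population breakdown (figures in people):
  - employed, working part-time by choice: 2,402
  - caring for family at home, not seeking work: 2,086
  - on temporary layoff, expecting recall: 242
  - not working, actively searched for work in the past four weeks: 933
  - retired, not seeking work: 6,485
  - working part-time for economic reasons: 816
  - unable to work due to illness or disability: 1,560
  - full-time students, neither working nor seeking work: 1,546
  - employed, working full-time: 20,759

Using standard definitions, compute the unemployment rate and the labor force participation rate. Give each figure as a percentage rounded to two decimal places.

Employed = 2,402 + 816 + 20,759 = 23,977 (anyone who worked, including part-time for economic reasons, counts as employed).
Unemployed = 242 + 933 = 1,175 (jobless and actively searching, or on temporary layoff).
Labor force = 23,977 + 1,175 = 25,152.
Not in labor force = 2,086 + 6,485 + 1,560 + 1,546 = 11,677 (those not working and not actively searching are outside the labor force).
Civilian working-age population = 25,152 + 11,677 = 36,829.
Unemployment rate = 1,175 / 25,152 = 4.67%.
Labor force participation rate = 25,152 / 36,829 = 68.29%.

Unemployment rate ≈ 4.67%; labor force participation rate ≈ 68.29%.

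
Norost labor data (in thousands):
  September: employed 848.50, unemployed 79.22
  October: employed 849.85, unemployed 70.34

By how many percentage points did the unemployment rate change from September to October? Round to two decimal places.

The unemployment rate changed by −0.90 percentage points.

September: labor force = 848.50 + 79.22 = 927.72; u = 79.22/927.72 = 8.54%.
October: labor force = 849.85 + 70.34 = 920.19; u = 70.34/920.19 = 7.64%.
Change = 7.64% − 8.54% = −0.90 pp.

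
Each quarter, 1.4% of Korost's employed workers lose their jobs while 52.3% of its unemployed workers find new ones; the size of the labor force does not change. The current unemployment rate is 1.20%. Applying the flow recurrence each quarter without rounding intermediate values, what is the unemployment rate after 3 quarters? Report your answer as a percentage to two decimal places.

Unemployment rate after three quarters ≈ 2.47%.

With a fixed labor force, u_{t+1} = u_t + s·(1−u_t) − f·u_t = u_t·(1−s−f) + s.
Here 1−s−f = 0.463 and s = 0.014.
u_1 = 0.012000 × 0.463 + 0.014 = 0.019556.
u_2 = 0.019556 × 0.463 + 0.014 = 0.023054.
u_3 = 0.023054 × 0.463 + 0.014 = 0.024674.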